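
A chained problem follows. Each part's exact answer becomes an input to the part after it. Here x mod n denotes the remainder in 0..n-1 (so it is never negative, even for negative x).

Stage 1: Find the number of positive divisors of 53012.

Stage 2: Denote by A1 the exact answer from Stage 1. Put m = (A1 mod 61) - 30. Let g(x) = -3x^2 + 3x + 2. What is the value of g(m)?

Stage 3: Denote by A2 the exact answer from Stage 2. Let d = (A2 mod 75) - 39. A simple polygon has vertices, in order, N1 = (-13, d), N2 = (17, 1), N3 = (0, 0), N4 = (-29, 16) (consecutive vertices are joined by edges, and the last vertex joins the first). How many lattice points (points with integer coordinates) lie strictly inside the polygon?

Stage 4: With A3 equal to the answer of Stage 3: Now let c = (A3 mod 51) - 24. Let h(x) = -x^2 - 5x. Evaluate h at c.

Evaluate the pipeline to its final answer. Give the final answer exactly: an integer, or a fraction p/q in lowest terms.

-266

Stage 1: 53012 = 2^2 * 29 * 457; number of divisors = (2+1) * (1+1) * (1+1) = 12; answer 12
Stage 2: A1 = 12; m = -18; -3*(-18)^2 + 3*(-18)^1 + 2 = (-972) + (-54) + (2) = -1024; answer -1024
Stage 3: A2 = -1024; d = -13; cross terms: (-13*1 - 17*-13)=208, (17*0 - 0*1)=0, (0*16 - -29*0)=0, (-29*-13 - -13*16)=585; twice the area = |793| = 793; area = 793/2; boundary points = 2 + 1 + 1 + 1 = 5; strictly interior points = area - boundary/2 + 1 = 395; answer 395
Stage 4: A3 = 395; c = 14; -1*(14)^2 - 5*(14)^1 = (-196) + (-70) = -266; answer -266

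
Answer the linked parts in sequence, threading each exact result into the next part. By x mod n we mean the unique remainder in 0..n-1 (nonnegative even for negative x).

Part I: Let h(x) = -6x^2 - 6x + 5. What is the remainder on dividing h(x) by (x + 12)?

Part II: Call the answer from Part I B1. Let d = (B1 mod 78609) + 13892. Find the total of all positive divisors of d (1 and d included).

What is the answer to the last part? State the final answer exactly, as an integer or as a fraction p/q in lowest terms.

157248

Part I: remainder = value at the root: -6*(-12)^2 - 6*(-12)^1 + 5 = (-864) + (72) + (5) = -787; answer -787
Part II: B1 = -787; d = 91714; 91714 = 2 * 7 * 6551; sigma = (1 + 2) * (1 + 7) * (1 + 6551) = 3 * 8 * 6552 = 157248; answer 157248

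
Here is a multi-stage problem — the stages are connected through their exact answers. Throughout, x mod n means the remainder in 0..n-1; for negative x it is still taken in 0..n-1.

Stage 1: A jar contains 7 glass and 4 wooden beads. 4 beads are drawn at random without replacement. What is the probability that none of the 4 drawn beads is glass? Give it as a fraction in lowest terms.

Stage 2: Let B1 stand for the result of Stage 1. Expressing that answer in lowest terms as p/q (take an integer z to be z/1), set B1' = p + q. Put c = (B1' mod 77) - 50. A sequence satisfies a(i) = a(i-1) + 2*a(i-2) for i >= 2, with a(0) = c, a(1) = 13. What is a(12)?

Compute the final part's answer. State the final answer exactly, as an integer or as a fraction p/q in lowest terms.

-19137

Stage 1: total draws C(11,4) = 330; favorable C(4,4) = 1; P = 1/330; answer 1/330
Stage 2: B1 = 1/330; threaded value p + q = 331; c = -27; a(2) = 1*(13) + 2*(-27) = -41; iterating: a(2)=-41, a(3)=-15, a(4)=-97, a(5)=-127, a(6)=-321, a(7)=-575, a(8)=-1217, a(9)=-2367, a(10)=-4801, a(11)=-9535, a(12)=-19137; answer -19137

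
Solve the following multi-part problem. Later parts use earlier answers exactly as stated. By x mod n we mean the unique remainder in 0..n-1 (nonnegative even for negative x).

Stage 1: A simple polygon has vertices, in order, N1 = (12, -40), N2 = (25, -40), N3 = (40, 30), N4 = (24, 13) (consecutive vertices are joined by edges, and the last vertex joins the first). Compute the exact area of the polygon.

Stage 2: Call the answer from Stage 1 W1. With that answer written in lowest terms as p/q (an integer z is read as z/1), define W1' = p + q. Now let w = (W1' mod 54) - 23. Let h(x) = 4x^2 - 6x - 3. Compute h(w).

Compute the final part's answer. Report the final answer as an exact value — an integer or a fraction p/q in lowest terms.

Stage 1: cross terms: (12*-40 - 25*-40)=520, (25*30 - 40*-40)=2350, (40*13 - 24*30)=-200, (24*-40 - 12*13)=-1116; twice the area = |1554| = 1554; area = 777; answer 777
Stage 2: W1 = 777; threaded value p + q = 778; w = -1; 4*(-1)^2 - 6*(-1)^1 - 3 = (4) + (6) + (-3) = 7; answer 7

7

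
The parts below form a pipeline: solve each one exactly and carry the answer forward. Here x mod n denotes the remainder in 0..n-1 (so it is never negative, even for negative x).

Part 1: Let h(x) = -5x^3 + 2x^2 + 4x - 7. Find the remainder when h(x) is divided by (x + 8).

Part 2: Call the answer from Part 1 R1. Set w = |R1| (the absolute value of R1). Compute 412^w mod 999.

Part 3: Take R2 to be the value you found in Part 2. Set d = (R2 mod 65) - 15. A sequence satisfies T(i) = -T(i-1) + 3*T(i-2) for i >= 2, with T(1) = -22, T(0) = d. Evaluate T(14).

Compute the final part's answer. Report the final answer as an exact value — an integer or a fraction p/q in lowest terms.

Part 1: remainder = value at the root: -5*(-8)^3 + 2*(-8)^2 + 4*(-8)^1 - 7 = (2560) + (128) + (-32) + (-7) = 2649; answer 2649
Part 2: R1 = 2649; w = 2649; squarings mod 999: 412^1=412, 412^2=913, 412^4=403, 412^8=571, 412^16=367, 412^32=823, 412^64=7, 412^128=49, 412^256=403, 412^512=571, 412^1024=367, 412^2048=823; 412^2649 = 412^1 * 412^8 * 412^16 * 412^64 * 412^512 * 412^2048 = 208 (mod 999); answer 208
Part 3: R2 = 208; d = -2; T(2) = -1*(-22) + 3*(-2) = 16; iterating: T(2)=16, T(3)=-82, T(4)=130, T(5)=-376, T(6)=766, T(7)=-1894, T(8)=4192, T(9)=-9874, T(10)=22450, T(11)=-52072, T(12)=119422, T(13)=-275638, T(14)=633904; answer 633904

633904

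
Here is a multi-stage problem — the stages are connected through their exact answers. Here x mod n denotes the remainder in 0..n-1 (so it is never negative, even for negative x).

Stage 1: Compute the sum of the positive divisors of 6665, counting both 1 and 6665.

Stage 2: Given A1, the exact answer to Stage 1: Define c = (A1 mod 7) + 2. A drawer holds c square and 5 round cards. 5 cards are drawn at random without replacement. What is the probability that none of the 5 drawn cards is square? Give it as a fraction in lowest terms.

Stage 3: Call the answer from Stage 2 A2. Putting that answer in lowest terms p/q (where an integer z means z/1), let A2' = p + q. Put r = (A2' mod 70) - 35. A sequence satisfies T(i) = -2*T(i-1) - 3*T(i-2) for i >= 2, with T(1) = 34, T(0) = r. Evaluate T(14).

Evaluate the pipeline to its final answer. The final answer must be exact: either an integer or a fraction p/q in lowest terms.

-40763

Stage 1: 6665 = 5 * 31 * 43; sigma = (1 + 5) * (1 + 31) * (1 + 43) = 6 * 32 * 44 = 8448; answer 8448
Stage 2: A1 = 8448; c = 8; total draws C(13,5) = 1287; favorable C(5,5) = 1; P = 1/1287; answer 1/1287
Stage 3: A2 = 1/1287; threaded value p + q = 1288; r = -7; T(2) = -2*(34) - 3*(-7) = -47; iterating: T(2)=-47, T(3)=-8, T(4)=157, T(5)=-290, T(6)=109, T(7)=652, T(8)=-1631, T(9)=1306, T(10)=2281, T(11)=-8480, T(12)=10117, T(13)=5206, T(14)=-40763; answer -40763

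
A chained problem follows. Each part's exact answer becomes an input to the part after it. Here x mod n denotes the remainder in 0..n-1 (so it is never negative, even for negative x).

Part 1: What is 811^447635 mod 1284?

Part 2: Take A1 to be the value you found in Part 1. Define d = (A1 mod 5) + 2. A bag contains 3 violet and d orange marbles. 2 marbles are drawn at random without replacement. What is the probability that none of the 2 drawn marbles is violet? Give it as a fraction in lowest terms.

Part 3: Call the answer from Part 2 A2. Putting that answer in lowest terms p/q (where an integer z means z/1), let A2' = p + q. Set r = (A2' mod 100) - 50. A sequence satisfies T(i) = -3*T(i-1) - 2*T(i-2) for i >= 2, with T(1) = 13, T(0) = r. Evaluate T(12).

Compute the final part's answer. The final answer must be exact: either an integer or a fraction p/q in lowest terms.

Part 1: squarings mod 1284: 811^1=811, 811^2=313, 811^4=385, 811^8=565, 811^16=793, 811^32=973, 811^64=421, 811^128=49, 811^256=1117, 811^512=925, 811^1024=481, 811^2048=241, 811^4096=301, 811^8192=721, 811^16384=1105, 811^32768=1225, 811^65536=913, 811^131072=253, 811^262144=1093; 811^447635 = 811^1 * 811^2 * 811^16 * 811^128 * 811^1024 * 811^4096 * 811^16384 * 811^32768 * 811^131072 * 811^262144 = 439 (mod 1284); answer 439
Part 2: A1 = 439; d = 6; total draws C(9,2) = 36; favorable C(6,2) = 15; P = 5/12; answer 5/12
Part 3: A2 = 5/12; threaded value p + q = 17; r = -33; T(2) = -3*(13) - 2*(-33) = 27; iterating: T(2)=27, T(3)=-107, T(4)=267, T(5)=-587, T(6)=1227, T(7)=-2507, T(8)=5067, T(9)=-10187, T(10)=20427, T(11)=-40907, T(12)=81867; answer 81867

81867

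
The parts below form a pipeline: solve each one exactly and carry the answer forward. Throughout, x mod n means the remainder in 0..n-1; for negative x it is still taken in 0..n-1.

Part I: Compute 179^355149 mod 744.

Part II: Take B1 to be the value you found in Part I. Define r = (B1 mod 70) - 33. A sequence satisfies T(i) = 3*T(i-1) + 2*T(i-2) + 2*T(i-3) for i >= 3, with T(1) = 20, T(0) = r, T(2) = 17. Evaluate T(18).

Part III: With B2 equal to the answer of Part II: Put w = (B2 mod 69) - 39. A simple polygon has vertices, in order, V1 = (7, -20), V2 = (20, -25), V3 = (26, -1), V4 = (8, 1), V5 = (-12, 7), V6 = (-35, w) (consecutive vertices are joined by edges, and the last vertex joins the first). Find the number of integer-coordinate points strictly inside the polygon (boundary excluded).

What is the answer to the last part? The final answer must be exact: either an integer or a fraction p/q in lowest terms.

784

Part I: squarings mod 744: 179^1=179, 179^2=49, 179^4=169, 179^8=289, 179^16=193, 179^32=49, 179^64=169, 179^128=289, 179^256=193, 179^512=49, 179^1024=169, 179^2048=289, 179^4096=193, 179^8192=49, 179^16384=169, 179^32768=289, 179^65536=193, 179^131072=49, 179^262144=169; 179^355149 = 179^1 * 179^4 * 179^8 * 179^64 * 179^256 * 179^512 * 179^2048 * 179^8192 * 179^16384 * 179^65536 * 179^262144 = 395 (mod 744); answer 395
Part II: B1 = 395; r = 12; T(3) = 3*(17) + 2*(20) + 2*(12) = 115; iterating: T(3)=115, T(4)=419, T(5)=1521, T(6)=5631, T(7)=20773, T(8)=76623, T(9)=282677, T(10)=1042823, T(11)=3847069, T(12)=14192207, T(13)=52356405, T(14)=193147767, T(15)=712540525, T(16)=2628629919, T(17)=9697266341, T(18)=35774139911; answer 35774139911
Part III: B2 = 35774139911; w = 17; cross terms: (7*-25 - 20*-20)=225, (20*-1 - 26*-25)=630, (26*1 - 8*-1)=34, (8*7 - -12*1)=68, (-12*17 - -35*7)=41, (-35*-20 - 7*17)=581; twice the area = |1579| = 1579; area = 1579/2; boundary points = 1 + 6 + 2 + 2 + 1 + 1 = 13; strictly interior points = area - boundary/2 + 1 = 784; answer 784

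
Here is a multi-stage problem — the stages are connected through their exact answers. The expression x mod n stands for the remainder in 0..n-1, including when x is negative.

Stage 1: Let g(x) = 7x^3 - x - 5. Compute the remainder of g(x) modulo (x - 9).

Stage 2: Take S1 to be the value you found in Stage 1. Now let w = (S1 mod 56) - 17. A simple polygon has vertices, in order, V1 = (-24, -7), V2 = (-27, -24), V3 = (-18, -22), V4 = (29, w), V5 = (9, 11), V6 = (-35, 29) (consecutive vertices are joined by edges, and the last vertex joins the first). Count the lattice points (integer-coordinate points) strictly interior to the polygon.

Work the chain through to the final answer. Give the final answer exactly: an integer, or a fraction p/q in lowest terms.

1112

Stage 1: remainder = value at the root: 7*(9)^3 - 1*(9)^1 - 5 = (5103) + (-9) + (-5) = 5089; answer 5089
Stage 2: S1 = 5089; w = 32; cross terms: (-24*-24 - -27*-7)=387, (-27*-22 - -18*-24)=162, (-18*32 - 29*-22)=62, (29*11 - 9*32)=31, (9*29 - -35*11)=646, (-35*-7 - -24*29)=941; twice the area = |2229| = 2229; area = 2229/2; boundary points = 1 + 1 + 1 + 1 + 2 + 1 = 7; strictly interior points = area - boundary/2 + 1 = 1112; answer 1112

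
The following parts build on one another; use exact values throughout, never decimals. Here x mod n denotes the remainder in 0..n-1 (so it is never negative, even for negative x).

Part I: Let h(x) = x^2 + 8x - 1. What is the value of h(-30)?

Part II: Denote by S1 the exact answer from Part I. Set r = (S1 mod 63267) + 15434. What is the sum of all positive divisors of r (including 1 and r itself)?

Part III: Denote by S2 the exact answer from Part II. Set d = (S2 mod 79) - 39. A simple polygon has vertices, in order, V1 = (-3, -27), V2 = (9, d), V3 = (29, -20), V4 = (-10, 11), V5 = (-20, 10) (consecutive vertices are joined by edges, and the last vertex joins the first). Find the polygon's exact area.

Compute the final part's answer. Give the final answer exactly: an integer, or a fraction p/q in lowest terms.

Part I: 1*(-30)^2 + 8*(-30)^1 - 1 = (900) + (-240) + (-1) = 659; answer 659
Part II: S1 = 659; r = 16093; 16093 = 7 * 11^2 * 19; sigma = (1 + 7) * (1 + 11 + 121) * (1 + 19) = 8 * 133 * 20 = 21280; answer 21280
Part III: S2 = 21280; d = -10; cross terms: (-3*-10 - 9*-27)=273, (9*-20 - 29*-10)=110, (29*11 - -10*-20)=119, (-10*10 - -20*11)=120, (-20*-27 - -3*10)=570; twice the area = |1192| = 1192; area = 596; answer 596

596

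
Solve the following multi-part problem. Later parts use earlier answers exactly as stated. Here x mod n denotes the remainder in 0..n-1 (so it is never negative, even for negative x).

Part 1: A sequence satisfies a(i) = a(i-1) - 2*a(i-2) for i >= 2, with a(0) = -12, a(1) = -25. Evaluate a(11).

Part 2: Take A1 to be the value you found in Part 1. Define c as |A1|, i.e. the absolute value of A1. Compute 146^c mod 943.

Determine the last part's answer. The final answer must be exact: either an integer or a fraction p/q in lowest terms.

Part 1: a(2) = 1*(-25) - 2*(-12) = -1; iterating: a(2)=-1, a(3)=49, a(4)=51, a(5)=-47, a(6)=-149, a(7)=-55, a(8)=243, a(9)=353, a(10)=-133, a(11)=-839; answer -839
Part 2: A1 = -839; c = 839; squarings mod 943: 146^1=146, 146^2=570, 146^4=508, 146^8=625, 146^16=223, 146^32=693, 146^64=262, 146^128=748, 146^256=305, 146^512=611; 146^839 = 146^1 * 146^2 * 146^4 * 146^64 * 146^256 * 146^512 = 558 (mod 943); answer 558

558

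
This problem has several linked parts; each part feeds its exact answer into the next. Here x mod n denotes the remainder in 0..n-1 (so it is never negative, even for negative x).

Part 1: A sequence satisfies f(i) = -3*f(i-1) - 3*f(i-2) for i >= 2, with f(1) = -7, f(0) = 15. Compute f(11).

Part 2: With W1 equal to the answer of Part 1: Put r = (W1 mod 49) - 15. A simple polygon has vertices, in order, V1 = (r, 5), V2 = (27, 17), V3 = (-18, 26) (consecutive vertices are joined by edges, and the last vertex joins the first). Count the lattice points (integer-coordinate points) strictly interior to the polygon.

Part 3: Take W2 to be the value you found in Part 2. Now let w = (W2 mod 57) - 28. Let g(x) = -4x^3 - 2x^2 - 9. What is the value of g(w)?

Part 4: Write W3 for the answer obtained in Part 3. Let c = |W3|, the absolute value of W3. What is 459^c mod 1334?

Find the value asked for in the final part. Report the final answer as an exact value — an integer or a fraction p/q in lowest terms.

919

Part 1: f(2) = -3*(-7) - 3*(15) = -24; iterating: f(2)=-24, f(3)=93, f(4)=-207, f(5)=342, f(6)=-405, f(7)=189, f(8)=648, f(9)=-2511, f(10)=5589, f(11)=-9234; answer -9234
Part 2: W1 = -9234; r = 12; cross terms: (12*17 - 27*5)=69, (27*26 - -18*17)=1008, (-18*5 - 12*26)=-402; twice the area = |675| = 675; area = 675/2; boundary points = 3 + 9 + 3 = 15; strictly interior points = area - boundary/2 + 1 = 331; answer 331
Part 3: W2 = 331; w = 18; -4*(18)^3 - 2*(18)^2 - 9 = (-23328) + (-648) + (-9) = -23985; answer -23985
Part 4: W3 = -23985; c = 23985; squarings mod 1334: 459^1=459, 459^2=1243, 459^4=277, 459^8=691, 459^16=1243, 459^32=277, 459^64=691, 459^128=1243, 459^256=277, 459^512=691, 459^1024=1243, 459^2048=277, 459^4096=691, 459^8192=1243, 459^16384=277; 459^23985 = 459^1 * 459^16 * 459^32 * 459^128 * 459^256 * 459^1024 * 459^2048 * 459^4096 * 459^16384 = 919 (mod 1334); answer 919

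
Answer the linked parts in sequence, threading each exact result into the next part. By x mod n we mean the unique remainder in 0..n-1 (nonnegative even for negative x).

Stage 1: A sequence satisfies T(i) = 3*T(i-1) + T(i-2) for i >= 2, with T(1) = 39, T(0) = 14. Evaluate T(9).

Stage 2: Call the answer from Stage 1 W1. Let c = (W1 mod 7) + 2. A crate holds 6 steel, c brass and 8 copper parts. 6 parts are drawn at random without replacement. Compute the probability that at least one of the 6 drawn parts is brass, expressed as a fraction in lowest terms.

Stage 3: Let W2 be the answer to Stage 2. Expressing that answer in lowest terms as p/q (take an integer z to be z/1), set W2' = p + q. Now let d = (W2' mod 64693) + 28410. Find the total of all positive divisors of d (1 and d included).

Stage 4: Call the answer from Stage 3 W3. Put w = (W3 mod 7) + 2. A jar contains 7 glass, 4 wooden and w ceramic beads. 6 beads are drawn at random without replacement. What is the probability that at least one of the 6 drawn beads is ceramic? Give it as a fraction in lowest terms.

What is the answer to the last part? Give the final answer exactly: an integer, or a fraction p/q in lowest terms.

49/52

Stage 1: T(2) = 3*(39) + 1*(14) = 131; iterating: T(2)=131, T(3)=432, T(4)=1427, T(5)=4713, T(6)=15566, T(7)=51411, T(8)=169799, T(9)=560808; answer 560808
Stage 2: W1 = 560808; c = 5; total draws C(19,6) = 27132; complement C(14,6) = 3003; favorable 27132 - 3003 = 24129; P = 1149/1292; answer 1149/1292
Stage 3: W2 = 1149/1292; threaded value p + q = 2441; d = 30851; 30851 is prime, so its only divisors are 1 and 30851; sigma = 1 + 30851 = 30852; answer 30852
Stage 4: W3 = 30852; w = 5; total draws C(16,6) = 8008; complement C(11,6) = 462; favorable 8008 - 462 = 7546; P = 49/52; answer 49/52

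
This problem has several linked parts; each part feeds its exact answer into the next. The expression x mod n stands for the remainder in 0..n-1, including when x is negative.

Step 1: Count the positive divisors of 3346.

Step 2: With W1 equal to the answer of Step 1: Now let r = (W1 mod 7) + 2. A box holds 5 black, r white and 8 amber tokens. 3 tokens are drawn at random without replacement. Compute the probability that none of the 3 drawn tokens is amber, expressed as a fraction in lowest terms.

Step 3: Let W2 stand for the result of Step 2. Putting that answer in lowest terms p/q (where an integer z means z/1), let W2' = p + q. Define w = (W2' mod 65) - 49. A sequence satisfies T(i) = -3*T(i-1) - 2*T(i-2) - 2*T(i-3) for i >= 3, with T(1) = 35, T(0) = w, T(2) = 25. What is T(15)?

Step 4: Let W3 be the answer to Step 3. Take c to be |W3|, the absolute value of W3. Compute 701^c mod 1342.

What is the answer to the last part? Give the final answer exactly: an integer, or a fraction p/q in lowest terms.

1283

Step 1: 3346 = 2 * 7 * 239; number of divisors = (1+1) * (1+1) * (1+1) = 8; answer 8
Step 2: W1 = 8; r = 3; total draws C(16,3) = 560; favorable C(8,3) = 56; P = 1/10; answer 1/10
Step 3: W2 = 1/10; threaded value p + q = 11; w = -38; T(3) = -3*(25) - 2*(35) - 2*(-38) = -69; iterating: T(3)=-69, T(4)=87, T(5)=-173, T(6)=483, T(7)=-1277, T(8)=3211, T(9)=-8045, T(10)=20267, T(11)=-51133, T(12)=128955, T(13)=-325133, T(14)=819755, T(15)=-2066909; answer -2066909
Step 4: W3 = -2066909; c = 2066909; squarings mod 1342: 701^1=701, 701^2=229, 701^4=103, 701^8=1215, 701^16=25, 701^32=625, 701^64=103, 701^128=1215, 701^256=25, 701^512=625, 701^1024=103, 701^2048=1215, 701^4096=25, 701^8192=625, 701^16384=103, 701^32768=1215, 701^65536=25, 701^131072=625, 701^262144=103, 701^524288=1215, 701^1048576=25; 701^2066909 = 701^1 * 701^4 * 701^8 * 701^16 * 701^64 * 701^128 * 701^256 * 701^2048 * 701^32768 * 701^65536 * 701^131072 * 701^262144 * 701^524288 * 701^1048576 = 1283 (mod 1342); answer 1283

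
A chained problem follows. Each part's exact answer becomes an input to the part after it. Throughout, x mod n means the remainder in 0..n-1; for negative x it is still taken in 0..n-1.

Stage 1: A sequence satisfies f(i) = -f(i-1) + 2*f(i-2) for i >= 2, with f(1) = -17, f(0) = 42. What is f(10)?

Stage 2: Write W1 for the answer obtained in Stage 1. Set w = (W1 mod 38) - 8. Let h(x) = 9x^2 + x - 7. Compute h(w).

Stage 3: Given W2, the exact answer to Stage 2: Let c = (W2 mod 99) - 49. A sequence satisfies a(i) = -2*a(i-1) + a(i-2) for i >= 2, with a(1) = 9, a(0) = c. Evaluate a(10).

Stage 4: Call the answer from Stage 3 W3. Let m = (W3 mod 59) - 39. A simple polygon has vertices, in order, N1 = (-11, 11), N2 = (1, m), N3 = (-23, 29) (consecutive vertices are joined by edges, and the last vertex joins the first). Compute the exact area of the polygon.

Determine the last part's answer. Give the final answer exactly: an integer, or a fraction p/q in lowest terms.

54

Stage 1: f(2) = -1*(-17) + 2*(42) = 101; iterating: f(2)=101, f(3)=-135, f(4)=337, f(5)=-607, f(6)=1281, f(7)=-2495, f(8)=5057, f(9)=-10047, f(10)=20161; answer 20161
Stage 2: W1 = 20161; w = 13; 9*(13)^2 + 1*(13)^1 - 7 = (1521) + (13) + (-7) = 1527; answer 1527
Stage 3: W2 = 1527; c = -7; a(2) = -2*(9) + 1*(-7) = -25; iterating: a(2)=-25, a(3)=59, a(4)=-143, a(5)=345, a(6)=-833, a(7)=2011, a(8)=-4855, a(9)=11721, a(10)=-28297; answer -28297
Stage 4: W3 = -28297; m = -16; cross terms: (-11*-16 - 1*11)=165, (1*29 - -23*-16)=-339, (-23*11 - -11*29)=66; twice the area = |-108| = 108; area = 54; answer 54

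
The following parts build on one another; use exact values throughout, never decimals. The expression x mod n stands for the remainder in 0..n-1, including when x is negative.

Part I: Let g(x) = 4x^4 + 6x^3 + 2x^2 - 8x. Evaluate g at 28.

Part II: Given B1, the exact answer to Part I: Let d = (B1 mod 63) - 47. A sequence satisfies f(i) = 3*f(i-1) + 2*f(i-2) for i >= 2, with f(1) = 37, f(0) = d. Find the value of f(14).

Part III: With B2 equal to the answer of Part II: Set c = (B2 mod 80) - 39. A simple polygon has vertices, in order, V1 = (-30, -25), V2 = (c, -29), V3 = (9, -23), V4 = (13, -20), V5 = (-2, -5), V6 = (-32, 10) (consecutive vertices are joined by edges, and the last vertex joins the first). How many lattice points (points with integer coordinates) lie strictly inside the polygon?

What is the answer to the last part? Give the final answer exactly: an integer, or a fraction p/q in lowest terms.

1032

Part I: 4*(28)^4 + 6*(28)^3 + 2*(28)^2 - 8*(28)^1 = (2458624) + (131712) + (1568) + (-224) = 2591680; answer 2591680
Part II: B1 = 2591680; d = 2; f(2) = 3*(37) + 2*(2) = 115; iterating: f(2)=115, f(3)=419, f(4)=1487, f(5)=5299, f(6)=18871, f(7)=67211, f(8)=239375, f(9)=852547, f(10)=3036391, f(11)=10814267, f(12)=38515583, f(13)=137175283, f(14)=488557015; answer 488557015
Part III: B2 = 488557015; c = 16; cross terms: (-30*-29 - 16*-25)=1270, (16*-23 - 9*-29)=-107, (9*-20 - 13*-23)=119, (13*-5 - -2*-20)=-105, (-2*10 - -32*-5)=-180, (-32*-25 - -30*10)=1100; twice the area = |2097| = 2097; area = 2097/2; boundary points = 2 + 1 + 1 + 15 + 15 + 1 = 35; strictly interior points = area - boundary/2 + 1 = 1032; answer 1032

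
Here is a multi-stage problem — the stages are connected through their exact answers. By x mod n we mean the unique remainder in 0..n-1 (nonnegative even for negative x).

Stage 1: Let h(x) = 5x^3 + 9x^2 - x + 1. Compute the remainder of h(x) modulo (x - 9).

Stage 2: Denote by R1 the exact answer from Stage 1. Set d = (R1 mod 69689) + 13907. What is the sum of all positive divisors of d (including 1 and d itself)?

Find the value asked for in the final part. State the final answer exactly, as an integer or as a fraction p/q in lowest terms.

24368

Stage 1: remainder = value at the root: 5*(9)^3 + 9*(9)^2 - 1*(9)^1 + 1 = (3645) + (729) + (-9) + (1) = 4366; answer 4366
Stage 2: R1 = 4366; d = 18273; 18273 = 3 * 6091; sigma = (1 + 3) * (1 + 6091) = 4 * 6092 = 24368; answer 24368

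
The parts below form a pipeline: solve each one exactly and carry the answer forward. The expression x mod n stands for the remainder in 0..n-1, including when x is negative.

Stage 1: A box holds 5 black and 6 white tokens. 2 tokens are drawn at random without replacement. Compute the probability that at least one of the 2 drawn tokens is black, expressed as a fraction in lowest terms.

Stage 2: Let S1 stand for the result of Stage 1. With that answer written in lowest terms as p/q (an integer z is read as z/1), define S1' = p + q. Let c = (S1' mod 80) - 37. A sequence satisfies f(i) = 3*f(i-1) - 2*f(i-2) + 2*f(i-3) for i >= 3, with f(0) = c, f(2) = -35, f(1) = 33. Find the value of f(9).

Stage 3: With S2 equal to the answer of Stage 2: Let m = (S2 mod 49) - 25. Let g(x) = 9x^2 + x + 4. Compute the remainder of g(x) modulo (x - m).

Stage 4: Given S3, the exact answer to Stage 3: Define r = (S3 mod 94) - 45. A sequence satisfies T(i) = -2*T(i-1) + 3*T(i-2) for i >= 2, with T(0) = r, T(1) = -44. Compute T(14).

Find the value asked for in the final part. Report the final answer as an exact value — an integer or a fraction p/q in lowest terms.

72940279

Stage 1: total draws C(11,2) = 55; complement C(6,2) = 15; favorable 55 - 15 = 40; P = 8/11; answer 8/11
Stage 2: S1 = 8/11; threaded value p + q = 19; c = -18; f(3) = 3*(-35) - 2*(33) + 2*(-18) = -207; iterating: f(3)=-207, f(4)=-485, f(5)=-1111, f(6)=-2777, f(7)=-7079, f(8)=-17905, f(9)=-45111; answer -45111
Stage 3: S2 = -45111; m = -7; remainder = value at the root: 9*(-7)^2 + 1*(-7)^1 + 4 = (441) + (-7) + (4) = 438; answer 438
Stage 4: S3 = 438; r = 17; T(2) = -2*(-44) + 3*(17) = 139; iterating: T(2)=139, T(3)=-410, T(4)=1237, T(5)=-3704, T(6)=11119, T(7)=-33350, T(8)=100057, T(9)=-300164, T(10)=900499, T(11)=-2701490, T(12)=8104477, T(13)=-24313424, T(14)=72940279; answer 72940279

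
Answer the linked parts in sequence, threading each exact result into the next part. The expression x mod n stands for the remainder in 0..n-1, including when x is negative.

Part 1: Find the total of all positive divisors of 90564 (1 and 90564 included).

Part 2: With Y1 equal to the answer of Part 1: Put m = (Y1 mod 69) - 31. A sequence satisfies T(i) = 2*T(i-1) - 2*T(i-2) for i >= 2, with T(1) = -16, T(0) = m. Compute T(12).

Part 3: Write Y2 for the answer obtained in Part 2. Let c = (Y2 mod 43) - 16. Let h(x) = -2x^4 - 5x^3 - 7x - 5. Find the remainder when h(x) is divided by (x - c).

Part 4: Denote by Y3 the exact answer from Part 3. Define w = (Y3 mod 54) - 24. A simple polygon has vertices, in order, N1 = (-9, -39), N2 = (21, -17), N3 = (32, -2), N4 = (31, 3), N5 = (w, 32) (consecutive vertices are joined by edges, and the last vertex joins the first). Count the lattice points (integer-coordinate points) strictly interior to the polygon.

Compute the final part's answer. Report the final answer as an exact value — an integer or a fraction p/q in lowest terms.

Part 1: 90564 = 2^2 * 3 * 7547; sigma = (1 + 2 + 4) * (1 + 3) * (1 + 7547) = 7 * 4 * 7548 = 211344; answer 211344
Part 2: Y1 = 211344; m = 35; T(2) = 2*(-16) - 2*(35) = -102; iterating: T(2)=-102, T(3)=-172, T(4)=-140, T(5)=64, T(6)=408, T(7)=688, T(8)=560, T(9)=-256, T(10)=-1632, T(11)=-2752, T(12)=-2240; answer -2240
Part 3: Y2 = -2240; c = 23; remainder = value at the root: -2*(23)^4 - 5*(23)^3 - 7*(23)^1 - 5 = (-559682) + (-60835) + (-161) + (-5) = -620683; answer -620683
Part 4: Y3 = -620683; w = 23; cross terms: (-9*-17 - 21*-39)=972, (21*-2 - 32*-17)=502, (32*3 - 31*-2)=158, (31*32 - 23*3)=923, (23*-39 - -9*32)=-609; twice the area = |1946| = 1946; area = 973; boundary points = 2 + 1 + 1 + 1 + 1 = 6; strictly interior points = area - boundary/2 + 1 = 971; answer 971

971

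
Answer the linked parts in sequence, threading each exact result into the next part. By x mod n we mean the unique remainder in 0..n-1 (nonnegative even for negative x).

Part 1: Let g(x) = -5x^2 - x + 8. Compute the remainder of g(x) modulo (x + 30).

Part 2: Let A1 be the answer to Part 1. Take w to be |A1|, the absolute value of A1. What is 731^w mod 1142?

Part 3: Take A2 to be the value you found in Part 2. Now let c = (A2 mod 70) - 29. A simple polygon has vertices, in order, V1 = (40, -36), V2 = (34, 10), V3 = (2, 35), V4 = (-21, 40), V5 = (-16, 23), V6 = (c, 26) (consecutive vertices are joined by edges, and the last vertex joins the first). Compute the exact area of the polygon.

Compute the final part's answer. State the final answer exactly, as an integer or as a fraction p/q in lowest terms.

1096

Part 1: remainder = value at the root: -5*(-30)^2 - 1*(-30)^1 + 8 = (-4500) + (30) + (8) = -4462; answer -4462
Part 2: A1 = -4462; w = 4462; squarings mod 1142: 731^1=731, 731^2=1047, 731^4=1031, 731^8=901, 731^16=981, 731^32=797, 731^64=257, 731^128=955, 731^256=709, 731^512=201, 731^1024=431, 731^2048=757, 731^4096=907; 731^4462 = 731^2 * 731^4 * 731^8 * 731^32 * 731^64 * 731^256 * 731^4096 = 521 (mod 1142); answer 521
Part 3: A2 = 521; c = 2; cross terms: (40*10 - 34*-36)=1624, (34*35 - 2*10)=1170, (2*40 - -21*35)=815, (-21*23 - -16*40)=157, (-16*26 - 2*23)=-462, (2*-36 - 40*26)=-1112; twice the area = |2192| = 2192; area = 1096; answer 1096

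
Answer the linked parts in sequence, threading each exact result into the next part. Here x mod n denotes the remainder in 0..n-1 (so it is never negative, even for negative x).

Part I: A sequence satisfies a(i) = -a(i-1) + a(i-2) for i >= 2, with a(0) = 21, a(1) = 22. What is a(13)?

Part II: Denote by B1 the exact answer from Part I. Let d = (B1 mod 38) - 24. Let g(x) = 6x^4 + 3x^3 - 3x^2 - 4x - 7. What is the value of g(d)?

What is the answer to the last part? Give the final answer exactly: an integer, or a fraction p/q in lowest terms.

118841

Part I: a(2) = -1*(22) + 1*(21) = -1; iterating: a(2)=-1, a(3)=23, a(4)=-24, a(5)=47, a(6)=-71, a(7)=118, a(8)=-189, a(9)=307, a(10)=-496, a(11)=803, a(12)=-1299, a(13)=2102; answer 2102
Part II: B1 = 2102; d = -12; 6*(-12)^4 + 3*(-12)^3 - 3*(-12)^2 - 4*(-12)^1 - 7 = (124416) + (-5184) + (-432) + (48) + (-7) = 118841; answer 118841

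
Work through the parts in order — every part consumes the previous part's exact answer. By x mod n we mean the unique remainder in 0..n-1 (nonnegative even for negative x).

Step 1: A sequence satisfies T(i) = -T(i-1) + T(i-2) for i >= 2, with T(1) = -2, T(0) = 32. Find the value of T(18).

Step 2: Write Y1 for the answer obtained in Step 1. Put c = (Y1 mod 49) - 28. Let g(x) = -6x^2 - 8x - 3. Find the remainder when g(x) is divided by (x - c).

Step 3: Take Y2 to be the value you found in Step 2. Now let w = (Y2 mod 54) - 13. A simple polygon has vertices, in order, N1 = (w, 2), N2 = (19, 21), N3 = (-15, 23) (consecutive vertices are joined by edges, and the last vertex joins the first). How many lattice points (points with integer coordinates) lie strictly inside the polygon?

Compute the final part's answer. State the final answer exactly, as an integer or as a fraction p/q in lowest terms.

Step 1: T(2) = -1*(-2) + 1*(32) = 34; iterating: T(2)=34, T(3)=-36, T(4)=70, T(5)=-106, T(6)=176, T(7)=-282, T(8)=458, T(9)=-740, T(10)=1198, T(11)=-1938, T(12)=3136, T(13)=-5074, T(14)=8210, T(15)=-13284, T(16)=21494, T(17)=-34778, T(18)=56272; answer 56272
Step 2: Y1 = 56272; c = -8; remainder = value at the root: -6*(-8)^2 - 8*(-8)^1 - 3 = (-384) + (64) + (-3) = -323; answer -323
Step 3: Y2 = -323; w = -12; cross terms: (-12*21 - 19*2)=-290, (19*23 - -15*21)=752, (-15*2 - -12*23)=246; twice the area = |708| = 708; area = 354; boundary points = 1 + 2 + 3 = 6; strictly interior points = area - boundary/2 + 1 = 352; answer 352

352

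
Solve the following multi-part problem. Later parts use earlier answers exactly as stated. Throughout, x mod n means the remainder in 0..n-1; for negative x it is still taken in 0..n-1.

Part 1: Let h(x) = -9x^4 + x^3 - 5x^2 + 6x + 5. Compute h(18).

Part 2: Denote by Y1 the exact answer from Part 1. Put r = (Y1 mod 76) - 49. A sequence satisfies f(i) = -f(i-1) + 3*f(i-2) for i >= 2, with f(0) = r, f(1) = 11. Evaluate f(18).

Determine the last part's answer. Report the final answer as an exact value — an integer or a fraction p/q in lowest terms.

-19698224

Part 1: -9*(18)^4 + 1*(18)^3 - 5*(18)^2 + 6*(18)^1 + 5 = (-944784) + (5832) + (-1620) + (108) + (5) = -940459; answer -940459
Part 2: Y1 = -940459; r = -8; f(2) = -1*(11) + 3*(-8) = -35; iterating: f(2)=-35, f(3)=68, f(4)=-173, f(5)=377, f(6)=-896, f(7)=2027, f(8)=-4715, f(9)=10796, f(10)=-24941, f(11)=57329, f(12)=-132152, f(13)=304139, f(14)=-700595, f(15)=1613012, f(16)=-3714797, f(17)=8553833, f(18)=-19698224; answer -19698224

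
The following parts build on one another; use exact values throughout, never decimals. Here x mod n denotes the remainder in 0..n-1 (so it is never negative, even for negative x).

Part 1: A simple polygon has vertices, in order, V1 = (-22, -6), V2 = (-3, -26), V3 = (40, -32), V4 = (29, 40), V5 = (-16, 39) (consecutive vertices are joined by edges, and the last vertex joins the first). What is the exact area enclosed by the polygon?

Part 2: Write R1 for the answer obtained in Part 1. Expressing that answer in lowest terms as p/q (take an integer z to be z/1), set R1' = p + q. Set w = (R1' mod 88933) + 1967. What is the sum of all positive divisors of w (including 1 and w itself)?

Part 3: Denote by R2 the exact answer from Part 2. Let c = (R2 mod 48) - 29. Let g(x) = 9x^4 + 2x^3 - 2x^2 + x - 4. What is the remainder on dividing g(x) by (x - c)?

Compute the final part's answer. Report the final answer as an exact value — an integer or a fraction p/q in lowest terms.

128850

Part 1: cross terms: (-22*-26 - -3*-6)=554, (-3*-32 - 40*-26)=1136, (40*40 - 29*-32)=2528, (29*39 - -16*40)=1771, (-16*-6 - -22*39)=954; twice the area = |6943| = 6943; area = 6943/2; answer 6943/2
Part 2: R1 = 6943/2; threaded value p + q = 6945; w = 8912; 8912 = 2^4 * 557; sigma = (1 + 2 + 4 + 8 + 16) * (1 + 557) = 31 * 558 = 17298; answer 17298
Part 3: R2 = 17298; c = -11; remainder = value at the root: 9*(-11)^4 + 2*(-11)^3 - 2*(-11)^2 + 1*(-11)^1 - 4 = (131769) + (-2662) + (-242) + (-11) + (-4) = 128850; answer 128850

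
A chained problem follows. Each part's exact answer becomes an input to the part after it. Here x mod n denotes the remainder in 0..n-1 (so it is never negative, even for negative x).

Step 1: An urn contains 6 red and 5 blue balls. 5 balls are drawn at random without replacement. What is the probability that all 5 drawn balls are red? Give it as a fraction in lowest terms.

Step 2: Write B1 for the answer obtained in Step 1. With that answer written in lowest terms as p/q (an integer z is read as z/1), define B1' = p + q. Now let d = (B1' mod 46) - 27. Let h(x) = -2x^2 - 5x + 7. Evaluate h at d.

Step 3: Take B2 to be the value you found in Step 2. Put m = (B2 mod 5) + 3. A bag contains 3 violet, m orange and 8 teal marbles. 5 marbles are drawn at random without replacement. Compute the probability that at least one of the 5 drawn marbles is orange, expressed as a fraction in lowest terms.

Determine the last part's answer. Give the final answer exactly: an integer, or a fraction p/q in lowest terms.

Step 1: total draws C(11,5) = 462; favorable C(6,5) = 6; P = 1/77; answer 1/77
Step 2: B1 = 1/77; threaded value p + q = 78; d = 5; -2*(5)^2 - 5*(5)^1 + 7 = (-50) + (-25) + (7) = -68; answer -68
Step 3: B2 = -68; m = 5; total draws C(16,5) = 4368; complement C(11,5) = 462; favorable 4368 - 462 = 3906; P = 93/104; answer 93/104

93/104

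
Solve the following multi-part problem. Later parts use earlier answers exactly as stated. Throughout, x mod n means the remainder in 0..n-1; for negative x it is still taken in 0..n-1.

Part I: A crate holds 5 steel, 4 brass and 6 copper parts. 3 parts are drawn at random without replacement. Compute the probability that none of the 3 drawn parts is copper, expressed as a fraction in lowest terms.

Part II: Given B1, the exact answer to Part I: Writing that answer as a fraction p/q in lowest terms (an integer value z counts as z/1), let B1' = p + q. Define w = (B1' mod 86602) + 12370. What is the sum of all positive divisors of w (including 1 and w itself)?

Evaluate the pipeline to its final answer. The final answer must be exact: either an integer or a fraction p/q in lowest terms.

Part I: total draws C(15,3) = 455; favorable C(9,3) = 84; P = 12/65; answer 12/65
Part II: B1 = 12/65; threaded value p + q = 77; w = 12447; 12447 = 3^3 * 461; sigma = (1 + 3 + 9 + 27) * (1 + 461) = 40 * 462 = 18480; answer 18480

18480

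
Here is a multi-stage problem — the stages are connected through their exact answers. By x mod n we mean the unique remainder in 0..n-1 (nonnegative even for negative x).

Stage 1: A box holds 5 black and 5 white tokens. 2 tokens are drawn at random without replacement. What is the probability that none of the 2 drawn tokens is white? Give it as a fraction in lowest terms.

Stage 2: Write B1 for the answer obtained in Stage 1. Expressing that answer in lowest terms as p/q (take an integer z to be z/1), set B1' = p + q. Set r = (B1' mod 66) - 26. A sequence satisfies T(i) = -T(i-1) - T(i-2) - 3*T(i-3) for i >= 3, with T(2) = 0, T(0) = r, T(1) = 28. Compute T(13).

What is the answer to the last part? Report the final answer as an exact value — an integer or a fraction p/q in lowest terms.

2176

Stage 1: total draws C(10,2) = 45; favorable C(5,2) = 10; P = 2/9; answer 2/9
Stage 2: B1 = 2/9; threaded value p + q = 11; r = -15; T(3) = -1*(0) - 1*(28) - 3*(-15) = 17; iterating: T(3)=17, T(4)=-101, T(5)=84, T(6)=-34, T(7)=253, T(8)=-471, T(9)=320, T(10)=-608, T(11)=1701, T(12)=-2053, T(13)=2176; answer 2176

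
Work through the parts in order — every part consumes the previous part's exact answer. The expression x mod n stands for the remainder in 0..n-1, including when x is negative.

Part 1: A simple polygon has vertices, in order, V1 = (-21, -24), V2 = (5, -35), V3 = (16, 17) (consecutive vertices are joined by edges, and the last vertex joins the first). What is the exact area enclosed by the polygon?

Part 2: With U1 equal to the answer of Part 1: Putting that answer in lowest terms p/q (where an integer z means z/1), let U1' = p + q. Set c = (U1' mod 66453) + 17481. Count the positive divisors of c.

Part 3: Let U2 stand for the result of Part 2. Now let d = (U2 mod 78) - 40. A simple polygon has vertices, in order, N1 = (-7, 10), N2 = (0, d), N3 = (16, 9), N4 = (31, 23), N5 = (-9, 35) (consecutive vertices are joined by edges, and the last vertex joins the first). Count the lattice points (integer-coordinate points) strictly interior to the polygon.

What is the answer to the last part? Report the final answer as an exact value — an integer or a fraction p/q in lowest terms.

1087

Part 1: cross terms: (-21*-35 - 5*-24)=855, (5*17 - 16*-35)=645, (16*-24 - -21*17)=-27; twice the area = |1473| = 1473; area = 1473/2; answer 1473/2
Part 2: U1 = 1473/2; threaded value p + q = 1475; c = 18956; 18956 = 2^2 * 7 * 677; number of divisors = (2+1) * (1+1) * (1+1) = 12; answer 12
Part 3: U2 = 12; d = -28; cross terms: (-7*-28 - 0*10)=196, (0*9 - 16*-28)=448, (16*23 - 31*9)=89, (31*35 - -9*23)=1292, (-9*10 - -7*35)=155; twice the area = |2180| = 2180; area = 1090; boundary points = 1 + 1 + 1 + 4 + 1 = 8; strictly interior points = area - boundary/2 + 1 = 1087; answer 1087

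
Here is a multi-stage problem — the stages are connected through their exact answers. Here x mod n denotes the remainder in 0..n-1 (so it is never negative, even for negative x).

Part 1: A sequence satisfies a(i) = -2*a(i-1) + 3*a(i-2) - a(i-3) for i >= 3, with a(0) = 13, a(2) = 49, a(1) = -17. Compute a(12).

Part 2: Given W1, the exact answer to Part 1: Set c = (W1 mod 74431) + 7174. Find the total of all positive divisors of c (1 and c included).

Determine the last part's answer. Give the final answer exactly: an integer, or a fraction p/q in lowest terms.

44388

Part 1: a(3) = -2*(49) + 3*(-17) - 1*(13) = -162; iterating: a(3)=-162, a(4)=488, a(5)=-1511, a(6)=4648, a(7)=-14317, a(8)=44089, a(9)=-135777, a(10)=418138, a(11)=-1287696, a(12)=3965583; answer 3965583
Part 2: W1 = 3965583; c = 27914; 27914 = 2 * 17 * 821; sigma = (1 + 2) * (1 + 17) * (1 + 821) = 3 * 18 * 822 = 44388; answer 44388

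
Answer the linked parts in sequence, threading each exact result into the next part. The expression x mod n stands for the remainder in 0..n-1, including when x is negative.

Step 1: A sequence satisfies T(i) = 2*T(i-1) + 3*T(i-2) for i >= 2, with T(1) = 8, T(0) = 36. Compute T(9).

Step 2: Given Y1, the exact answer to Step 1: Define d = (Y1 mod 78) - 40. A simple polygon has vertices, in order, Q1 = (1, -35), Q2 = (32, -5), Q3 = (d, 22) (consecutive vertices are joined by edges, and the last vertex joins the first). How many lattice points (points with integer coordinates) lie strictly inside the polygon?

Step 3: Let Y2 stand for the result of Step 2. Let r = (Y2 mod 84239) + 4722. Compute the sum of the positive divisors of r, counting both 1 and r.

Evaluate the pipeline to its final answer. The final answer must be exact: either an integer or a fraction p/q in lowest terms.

8640

Step 1: T(2) = 2*(8) + 3*(36) = 124; iterating: T(2)=124, T(3)=272, T(4)=916, T(5)=2648, T(6)=8044, T(7)=24032, T(8)=72196, T(9)=216488; answer 216488
Step 2: Y1 = 216488; d = -2; cross terms: (1*-5 - 32*-35)=1115, (32*22 - -2*-5)=694, (-2*-35 - 1*22)=48; twice the area = |1857| = 1857; area = 1857/2; boundary points = 1 + 1 + 3 = 5; strictly interior points = area - boundary/2 + 1 = 927; answer 927
Step 3: Y2 = 927; r = 5649; 5649 = 3 * 7 * 269; sigma = (1 + 3) * (1 + 7) * (1 + 269) = 4 * 8 * 270 = 8640; answer 8640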